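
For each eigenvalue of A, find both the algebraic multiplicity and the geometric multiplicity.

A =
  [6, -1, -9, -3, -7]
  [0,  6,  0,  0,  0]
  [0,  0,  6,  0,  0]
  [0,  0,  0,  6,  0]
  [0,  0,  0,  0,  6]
λ = 6: alg = 5, geom = 4

Step 1 — factor the characteristic polynomial to read off the algebraic multiplicities:
  χ_A(x) = (x - 6)^5

Step 2 — compute geometric multiplicities via the rank-nullity identity g(λ) = n − rank(A − λI):
  rank(A − (6)·I) = 1, so dim ker(A − (6)·I) = n − 1 = 4

Summary:
  λ = 6: algebraic multiplicity = 5, geometric multiplicity = 4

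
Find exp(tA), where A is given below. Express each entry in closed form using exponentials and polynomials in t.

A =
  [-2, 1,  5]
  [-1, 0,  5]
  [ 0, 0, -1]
e^{tA} =
  [-t*exp(-t) + exp(-t), t*exp(-t), 5*t*exp(-t)]
  [-t*exp(-t), t*exp(-t) + exp(-t), 5*t*exp(-t)]
  [0, 0, exp(-t)]

Strategy: write A = P · J · P⁻¹ where J is a Jordan canonical form, so e^{tA} = P · e^{tJ} · P⁻¹, and e^{tJ} can be computed block-by-block.

A has Jordan form
J =
  [-1,  1,  0]
  [ 0, -1,  0]
  [ 0,  0, -1]
(up to reordering of blocks).

Per-block formulas:
  For a 1×1 block at λ = -1: exp(t · [-1]) = [e^(-1t)].
  For a 2×2 Jordan block J_2(-1): exp(t · J_2(-1)) = e^(-1t)·(I + t·N), where N is the 2×2 nilpotent shift.

After assembling e^{tJ} and conjugating by P, we get:

e^{tA} =
  [-t*exp(-t) + exp(-t), t*exp(-t), 5*t*exp(-t)]
  [-t*exp(-t), t*exp(-t) + exp(-t), 5*t*exp(-t)]
  [0, 0, exp(-t)]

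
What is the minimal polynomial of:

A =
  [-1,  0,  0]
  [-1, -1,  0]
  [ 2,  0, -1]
x^2 + 2*x + 1

The characteristic polynomial is χ_A(x) = (x + 1)^3, so the eigenvalues are known. The minimal polynomial is
  m_A(x) = Π_λ (x − λ)^{k_λ}
where k_λ is the size of the *largest* Jordan block for λ (equivalently, the smallest k with (A − λI)^k v = 0 for every generalised eigenvector v of λ).

  λ = -1: largest Jordan block has size 2, contributing (x + 1)^2

So m_A(x) = (x + 1)^2 = x^2 + 2*x + 1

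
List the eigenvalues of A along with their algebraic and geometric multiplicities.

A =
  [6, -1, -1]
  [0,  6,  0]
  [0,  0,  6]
λ = 6: alg = 3, geom = 2

Step 1 — factor the characteristic polynomial to read off the algebraic multiplicities:
  χ_A(x) = (x - 6)^3

Step 2 — compute geometric multiplicities via the rank-nullity identity g(λ) = n − rank(A − λI):
  rank(A − (6)·I) = 1, so dim ker(A − (6)·I) = n − 1 = 2

Summary:
  λ = 6: algebraic multiplicity = 3, geometric multiplicity = 2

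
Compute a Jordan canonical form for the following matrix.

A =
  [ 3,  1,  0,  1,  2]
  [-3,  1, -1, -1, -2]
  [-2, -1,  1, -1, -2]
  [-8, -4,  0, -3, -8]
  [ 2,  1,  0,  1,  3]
J_3(1) ⊕ J_1(1) ⊕ J_1(1)

The characteristic polynomial is
  det(x·I − A) = x^5 - 5*x^4 + 10*x^3 - 10*x^2 + 5*x - 1 = (x - 1)^5

Eigenvalues and multiplicities (the geometric multiplicity of λ is n − rank(A − λI), which equals the number of Jordan blocks for λ):
  λ = 1: algebraic multiplicity = 5, geometric multiplicity = 3

Determining the block sizes for each eigenvalue:
  λ = 1: with am = 5 and gm = 3, the partition is not yet determined (e.g. several partitions of 5 into 3 parts exist). Let N = A − (1)·I. Computing rank(N^1) = 2, rank(N^2) = 1, rank(N^3) = 0; the number of blocks of size ≥ j is rank(N^{j−1}) − rank(N^j), giving [3, 1, 1]. So we have 1 block(s) of size 3, 2 block(s) of size 1 → block sizes [3, 1, 1]

Assembling the blocks gives a Jordan form
J =
  [1, 1, 0, 0, 0]
  [0, 1, 1, 0, 0]
  [0, 0, 1, 0, 0]
  [0, 0, 0, 1, 0]
  [0, 0, 0, 0, 1]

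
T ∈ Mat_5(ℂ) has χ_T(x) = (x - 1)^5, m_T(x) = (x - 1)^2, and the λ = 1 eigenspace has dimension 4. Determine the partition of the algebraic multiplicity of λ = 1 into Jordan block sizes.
Block sizes for λ = 1: [2, 1, 1, 1]

Step 1 — from the characteristic polynomial, algebraic multiplicity of λ = 1 is 5. From dim ker(T − (1)·I) = 4, there are exactly 4 Jordan blocks for λ = 1.
Step 2 — from the minimal polynomial, the factor (x − 1)^2 tells us the largest block for λ = 1 has size 2.
Step 3 — with total size 5, 4 blocks, and largest block 2, the block sizes (in nonincreasing order) are [2, 1, 1, 1].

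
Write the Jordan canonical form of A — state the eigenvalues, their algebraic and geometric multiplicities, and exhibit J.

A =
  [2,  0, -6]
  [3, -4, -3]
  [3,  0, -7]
J_1(-4) ⊕ J_1(-4) ⊕ J_1(-1)

The characteristic polynomial is
  det(x·I − A) = x^3 + 9*x^2 + 24*x + 16 = (x + 1)*(x + 4)^2

Eigenvalues and multiplicities (the geometric multiplicity of λ is n − rank(A − λI), which equals the number of Jordan blocks for λ):
  λ = -4: algebraic multiplicity = 2, geometric multiplicity = 2
  λ = -1: algebraic multiplicity = 1, geometric multiplicity = 1

Determining the block sizes for each eigenvalue:
  λ = -4: gm = am = 2, so every block has size 1 → block sizes [1, 1]
  λ = -1: one block (gm = 1), so the single block has size am = 1 → block sizes [1]

Assembling the blocks gives a Jordan form
J =
  [-4,  0,  0]
  [ 0, -4,  0]
  [ 0,  0, -1]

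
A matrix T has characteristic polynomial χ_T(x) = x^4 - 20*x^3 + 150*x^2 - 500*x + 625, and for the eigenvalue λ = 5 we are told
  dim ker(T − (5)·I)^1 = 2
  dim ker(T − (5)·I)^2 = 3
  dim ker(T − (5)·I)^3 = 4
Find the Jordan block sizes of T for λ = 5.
Block sizes for λ = 5: [3, 1]

From the dimensions of kernels of powers, the number of Jordan blocks of size at least j is d_j − d_{j−1} where d_j = dim ker(N^j) (with d_0 = 0). Computing the differences gives [2, 1, 1].
The number of blocks of size exactly k is (#blocks of size ≥ k) − (#blocks of size ≥ k + 1), so the partition is: 1 block(s) of size 1, 1 block(s) of size 3.
In nonincreasing order the block sizes are [3, 1].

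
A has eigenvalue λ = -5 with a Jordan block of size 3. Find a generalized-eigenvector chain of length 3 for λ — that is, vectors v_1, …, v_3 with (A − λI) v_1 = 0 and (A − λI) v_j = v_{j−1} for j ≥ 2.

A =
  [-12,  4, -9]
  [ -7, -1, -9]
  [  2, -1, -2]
A Jordan chain for λ = -5 of length 3:
v_1 = (3, 3, -1)ᵀ
v_2 = (-7, -7, 2)ᵀ
v_3 = (1, 0, 0)ᵀ

Let N = A − (-5)·I. We want v_3 with N^3 v_3 = 0 but N^2 v_3 ≠ 0; then v_{j-1} := N · v_j for j = 3, …, 2.

Pick v_3 = (1, 0, 0)ᵀ.
Then v_2 = N · v_3 = (-7, -7, 2)ᵀ.
Then v_1 = N · v_2 = (3, 3, -1)ᵀ.

Sanity check: (A − (-5)·I) v_1 = (0, 0, 0)ᵀ = 0. ✓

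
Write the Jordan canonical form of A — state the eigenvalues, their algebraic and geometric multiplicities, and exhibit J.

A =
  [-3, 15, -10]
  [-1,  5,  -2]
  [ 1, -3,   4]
J_2(2) ⊕ J_1(2)

The characteristic polynomial is
  det(x·I − A) = x^3 - 6*x^2 + 12*x - 8 = (x - 2)^3

Eigenvalues and multiplicities (the geometric multiplicity of λ is n − rank(A − λI), which equals the number of Jordan blocks for λ):
  λ = 2: algebraic multiplicity = 3, geometric multiplicity = 2

Determining the block sizes for each eigenvalue:
  λ = 2: 2 blocks summing to 3 forces exactly one block of size 2 and the rest size 1 → block sizes [2, 1]

Assembling the blocks gives a Jordan form
J =
  [2, 1, 0]
  [0, 2, 0]
  [0, 0, 2]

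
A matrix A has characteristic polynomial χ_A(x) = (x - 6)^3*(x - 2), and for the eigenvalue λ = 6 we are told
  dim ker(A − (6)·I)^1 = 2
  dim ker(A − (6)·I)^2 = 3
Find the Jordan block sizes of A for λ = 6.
Block sizes for λ = 6: [2, 1]

From the dimensions of kernels of powers, the number of Jordan blocks of size at least j is d_j − d_{j−1} where d_j = dim ker(N^j) (with d_0 = 0). Computing the differences gives [2, 1].
The number of blocks of size exactly k is (#blocks of size ≥ k) − (#blocks of size ≥ k + 1), so the partition is: 1 block(s) of size 1, 1 block(s) of size 2.
In nonincreasing order the block sizes are [2, 1].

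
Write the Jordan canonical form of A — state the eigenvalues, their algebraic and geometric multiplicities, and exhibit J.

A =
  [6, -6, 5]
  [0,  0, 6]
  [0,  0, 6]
J_1(0) ⊕ J_2(6)

The characteristic polynomial is
  det(x·I − A) = x^3 - 12*x^2 + 36*x = x*(x - 6)^2

Eigenvalues and multiplicities (the geometric multiplicity of λ is n − rank(A − λI), which equals the number of Jordan blocks for λ):
  λ = 0: algebraic multiplicity = 1, geometric multiplicity = 1
  λ = 6: algebraic multiplicity = 2, geometric multiplicity = 1

Determining the block sizes for each eigenvalue:
  λ = 0: one block (gm = 1), so the single block has size am = 1 → block sizes [1]
  λ = 6: one block (gm = 1), so the single block has size am = 2 → block sizes [2]

Assembling the blocks gives a Jordan form
J =
  [0, 0, 0]
  [0, 6, 1]
  [0, 0, 6]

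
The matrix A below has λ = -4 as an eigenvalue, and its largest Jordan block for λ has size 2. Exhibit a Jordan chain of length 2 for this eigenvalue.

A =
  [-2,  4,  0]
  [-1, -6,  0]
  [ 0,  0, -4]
A Jordan chain for λ = -4 of length 2:
v_1 = (2, -1, 0)ᵀ
v_2 = (1, 0, 0)ᵀ

Let N = A − (-4)·I. We want v_2 with N^2 v_2 = 0 but N^1 v_2 ≠ 0; then v_{j-1} := N · v_j for j = 2, …, 2.

Pick v_2 = (1, 0, 0)ᵀ.
Then v_1 = N · v_2 = (2, -1, 0)ᵀ.

Sanity check: (A − (-4)·I) v_1 = (0, 0, 0)ᵀ = 0. ✓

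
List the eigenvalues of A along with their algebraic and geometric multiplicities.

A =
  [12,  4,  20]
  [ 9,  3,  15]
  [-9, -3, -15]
λ = 0: alg = 3, geom = 2

Step 1 — factor the characteristic polynomial to read off the algebraic multiplicities:
  χ_A(x) = x^3

Step 2 — compute geometric multiplicities via the rank-nullity identity g(λ) = n − rank(A − λI):
  rank(A − (0)·I) = 1, so dim ker(A − (0)·I) = n − 1 = 2

Summary:
  λ = 0: algebraic multiplicity = 3, geometric multiplicity = 2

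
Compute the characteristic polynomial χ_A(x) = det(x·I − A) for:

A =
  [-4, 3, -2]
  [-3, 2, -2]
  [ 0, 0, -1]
x^3 + 3*x^2 + 3*x + 1

Expanding det(x·I − A) (e.g. by cofactor expansion or by noting that A is similar to its Jordan form J, which has the same characteristic polynomial as A) gives
  χ_A(x) = x^3 + 3*x^2 + 3*x + 1
which factors as (x + 1)^3. The eigenvalues (with algebraic multiplicities) are λ = -1 with multiplicity 3.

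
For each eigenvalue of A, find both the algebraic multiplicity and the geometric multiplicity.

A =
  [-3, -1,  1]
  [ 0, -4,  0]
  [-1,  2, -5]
λ = -4: alg = 3, geom = 1

Step 1 — factor the characteristic polynomial to read off the algebraic multiplicities:
  χ_A(x) = (x + 4)^3

Step 2 — compute geometric multiplicities via the rank-nullity identity g(λ) = n − rank(A − λI):
  rank(A − (-4)·I) = 2, so dim ker(A − (-4)·I) = n − 2 = 1

Summary:
  λ = -4: algebraic multiplicity = 3, geometric multiplicity = 1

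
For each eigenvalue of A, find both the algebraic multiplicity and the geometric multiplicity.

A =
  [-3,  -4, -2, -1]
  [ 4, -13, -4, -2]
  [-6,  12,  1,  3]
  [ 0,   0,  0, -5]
λ = -5: alg = 4, geom = 3

Step 1 — factor the characteristic polynomial to read off the algebraic multiplicities:
  χ_A(x) = (x + 5)^4

Step 2 — compute geometric multiplicities via the rank-nullity identity g(λ) = n − rank(A − λI):
  rank(A − (-5)·I) = 1, so dim ker(A − (-5)·I) = n − 1 = 3

Summary:
  λ = -5: algebraic multiplicity = 4, geometric multiplicity = 3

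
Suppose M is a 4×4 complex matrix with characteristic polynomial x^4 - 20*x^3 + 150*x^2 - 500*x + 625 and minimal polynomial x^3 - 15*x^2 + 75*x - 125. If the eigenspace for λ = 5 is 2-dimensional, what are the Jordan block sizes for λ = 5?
Block sizes for λ = 5: [3, 1]

Step 1 — from the characteristic polynomial, algebraic multiplicity of λ = 5 is 4. From dim ker(M − (5)·I) = 2, there are exactly 2 Jordan blocks for λ = 5.
Step 2 — from the minimal polynomial, the factor (x − 5)^3 tells us the largest block for λ = 5 has size 3.
Step 3 — with total size 4, 2 blocks, and largest block 3, the block sizes (in nonincreasing order) are [3, 1].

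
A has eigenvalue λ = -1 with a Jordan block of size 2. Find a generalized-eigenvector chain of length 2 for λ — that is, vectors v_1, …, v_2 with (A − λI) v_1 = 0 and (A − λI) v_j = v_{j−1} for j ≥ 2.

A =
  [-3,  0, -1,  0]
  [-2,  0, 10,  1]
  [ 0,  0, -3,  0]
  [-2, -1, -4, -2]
A Jordan chain for λ = -1 of length 2:
v_1 = (0, 1, 0, -1)ᵀ
v_2 = (0, 1, 0, 0)ᵀ

Let N = A − (-1)·I. We want v_2 with N^2 v_2 = 0 but N^1 v_2 ≠ 0; then v_{j-1} := N · v_j for j = 2, …, 2.

Pick v_2 = (0, 1, 0, 0)ᵀ.
Then v_1 = N · v_2 = (0, 1, 0, -1)ᵀ.

Sanity check: (A − (-1)·I) v_1 = (0, 0, 0, 0)ᵀ = 0. ✓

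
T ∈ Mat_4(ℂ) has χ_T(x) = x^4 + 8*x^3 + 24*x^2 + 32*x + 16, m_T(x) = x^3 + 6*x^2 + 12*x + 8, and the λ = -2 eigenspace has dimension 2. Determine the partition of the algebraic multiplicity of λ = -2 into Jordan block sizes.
Block sizes for λ = -2: [3, 1]

Step 1 — from the characteristic polynomial, algebraic multiplicity of λ = -2 is 4. From dim ker(T − (-2)·I) = 2, there are exactly 2 Jordan blocks for λ = -2.
Step 2 — from the minimal polynomial, the factor (x + 2)^3 tells us the largest block for λ = -2 has size 3.
Step 3 — with total size 4, 2 blocks, and largest block 3, the block sizes (in nonincreasing order) are [3, 1].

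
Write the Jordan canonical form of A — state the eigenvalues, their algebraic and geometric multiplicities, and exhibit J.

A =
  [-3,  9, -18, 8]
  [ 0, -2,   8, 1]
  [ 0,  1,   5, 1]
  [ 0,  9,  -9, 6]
J_2(-3) ⊕ J_2(6)

The characteristic polynomial is
  det(x·I − A) = x^4 - 6*x^3 - 27*x^2 + 108*x + 324 = (x - 6)^2*(x + 3)^2

Eigenvalues and multiplicities (the geometric multiplicity of λ is n − rank(A − λI), which equals the number of Jordan blocks for λ):
  λ = -3: algebraic multiplicity = 2, geometric multiplicity = 1
  λ = 6: algebraic multiplicity = 2, geometric multiplicity = 1

Determining the block sizes for each eigenvalue:
  λ = -3: one block (gm = 1), so the single block has size am = 2 → block sizes [2]
  λ = 6: one block (gm = 1), so the single block has size am = 2 → block sizes [2]

Assembling the blocks gives a Jordan form
J =
  [-3,  1, 0, 0]
  [ 0, -3, 0, 0]
  [ 0,  0, 6, 1]
  [ 0,  0, 0, 6]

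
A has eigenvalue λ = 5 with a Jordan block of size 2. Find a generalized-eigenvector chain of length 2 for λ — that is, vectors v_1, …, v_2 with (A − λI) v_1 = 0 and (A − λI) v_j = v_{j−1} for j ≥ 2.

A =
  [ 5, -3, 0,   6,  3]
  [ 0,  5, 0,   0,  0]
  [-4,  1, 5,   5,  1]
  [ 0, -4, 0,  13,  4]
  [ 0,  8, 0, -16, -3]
A Jordan chain for λ = 5 of length 2:
v_1 = (0, 0, -4, 0, 0)ᵀ
v_2 = (1, 0, 0, 0, 0)ᵀ

Let N = A − (5)·I. We want v_2 with N^2 v_2 = 0 but N^1 v_2 ≠ 0; then v_{j-1} := N · v_j for j = 2, …, 2.

Pick v_2 = (1, 0, 0, 0, 0)ᵀ.
Then v_1 = N · v_2 = (0, 0, -4, 0, 0)ᵀ.

Sanity check: (A − (5)·I) v_1 = (0, 0, 0, 0, 0)ᵀ = 0. ✓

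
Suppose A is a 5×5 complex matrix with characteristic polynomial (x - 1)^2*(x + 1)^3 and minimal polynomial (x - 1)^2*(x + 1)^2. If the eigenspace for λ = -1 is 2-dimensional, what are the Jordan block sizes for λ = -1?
Block sizes for λ = -1: [2, 1]

Step 1 — from the characteristic polynomial, algebraic multiplicity of λ = -1 is 3. From dim ker(A − (-1)·I) = 2, there are exactly 2 Jordan blocks for λ = -1.
Step 2 — from the minimal polynomial, the factor (x + 1)^2 tells us the largest block for λ = -1 has size 2.
Step 3 — with total size 3, 2 blocks, and largest block 2, the block sizes (in nonincreasing order) are [2, 1].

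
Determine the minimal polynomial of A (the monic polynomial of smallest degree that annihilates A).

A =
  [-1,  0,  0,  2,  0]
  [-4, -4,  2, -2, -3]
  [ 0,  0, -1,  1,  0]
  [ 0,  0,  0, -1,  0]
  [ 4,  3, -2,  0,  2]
x^2 + 2*x + 1

The characteristic polynomial is χ_A(x) = (x + 1)^5, so the eigenvalues are known. The minimal polynomial is
  m_A(x) = Π_λ (x − λ)^{k_λ}
where k_λ is the size of the *largest* Jordan block for λ (equivalently, the smallest k with (A − λI)^k v = 0 for every generalised eigenvector v of λ).

  λ = -1: largest Jordan block has size 2, contributing (x + 1)^2

So m_A(x) = (x + 1)^2 = x^2 + 2*x + 1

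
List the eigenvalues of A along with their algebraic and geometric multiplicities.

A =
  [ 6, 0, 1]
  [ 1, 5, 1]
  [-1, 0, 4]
λ = 5: alg = 3, geom = 2

Step 1 — factor the characteristic polynomial to read off the algebraic multiplicities:
  χ_A(x) = (x - 5)^3

Step 2 — compute geometric multiplicities via the rank-nullity identity g(λ) = n − rank(A − λI):
  rank(A − (5)·I) = 1, so dim ker(A − (5)·I) = n − 1 = 2

Summary:
  λ = 5: algebraic multiplicity = 3, geometric multiplicity = 2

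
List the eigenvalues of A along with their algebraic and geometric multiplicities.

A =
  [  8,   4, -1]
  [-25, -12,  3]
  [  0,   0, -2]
λ = -2: alg = 3, geom = 1

Step 1 — factor the characteristic polynomial to read off the algebraic multiplicities:
  χ_A(x) = (x + 2)^3

Step 2 — compute geometric multiplicities via the rank-nullity identity g(λ) = n − rank(A − λI):
  rank(A − (-2)·I) = 2, so dim ker(A − (-2)·I) = n − 2 = 1

Summary:
  λ = -2: algebraic multiplicity = 3, geometric multiplicity = 1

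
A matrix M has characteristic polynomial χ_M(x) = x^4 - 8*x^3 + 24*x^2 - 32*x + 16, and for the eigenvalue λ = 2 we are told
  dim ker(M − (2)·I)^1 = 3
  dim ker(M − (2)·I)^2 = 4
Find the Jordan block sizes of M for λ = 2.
Block sizes for λ = 2: [2, 1, 1]

From the dimensions of kernels of powers, the number of Jordan blocks of size at least j is d_j − d_{j−1} where d_j = dim ker(N^j) (with d_0 = 0). Computing the differences gives [3, 1].
The number of blocks of size exactly k is (#blocks of size ≥ k) − (#blocks of size ≥ k + 1), so the partition is: 2 block(s) of size 1, 1 block(s) of size 2.
In nonincreasing order the block sizes are [2, 1, 1].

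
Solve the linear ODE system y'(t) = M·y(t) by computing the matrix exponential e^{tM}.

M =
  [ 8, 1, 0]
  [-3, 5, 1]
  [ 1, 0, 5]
e^{tM} =
  [t^2*exp(6*t)/2 + 2*t*exp(6*t) + exp(6*t), t^2*exp(6*t)/2 + t*exp(6*t), t^2*exp(6*t)/2]
  [-t^2*exp(6*t) - 3*t*exp(6*t), -t^2*exp(6*t) - t*exp(6*t) + exp(6*t), -t^2*exp(6*t) + t*exp(6*t)]
  [t^2*exp(6*t)/2 + t*exp(6*t), t^2*exp(6*t)/2, t^2*exp(6*t)/2 - t*exp(6*t) + exp(6*t)]

Strategy: write M = P · J · P⁻¹ where J is a Jordan canonical form, so e^{tM} = P · e^{tJ} · P⁻¹, and e^{tJ} can be computed block-by-block.

M has Jordan form
J =
  [6, 1, 0]
  [0, 6, 1]
  [0, 0, 6]
(up to reordering of blocks).

Per-block formulas:
  For a 3×3 Jordan block J_3(6): exp(t · J_3(6)) = e^(6t)·(I + t·N + (t^2/2)·N^2), where N is the 3×3 nilpotent shift.

After assembling e^{tJ} and conjugating by P, we get:

e^{tM} =
  [t^2*exp(6*t)/2 + 2*t*exp(6*t) + exp(6*t), t^2*exp(6*t)/2 + t*exp(6*t), t^2*exp(6*t)/2]
  [-t^2*exp(6*t) - 3*t*exp(6*t), -t^2*exp(6*t) - t*exp(6*t) + exp(6*t), -t^2*exp(6*t) + t*exp(6*t)]
  [t^2*exp(6*t)/2 + t*exp(6*t), t^2*exp(6*t)/2, t^2*exp(6*t)/2 - t*exp(6*t) + exp(6*t)]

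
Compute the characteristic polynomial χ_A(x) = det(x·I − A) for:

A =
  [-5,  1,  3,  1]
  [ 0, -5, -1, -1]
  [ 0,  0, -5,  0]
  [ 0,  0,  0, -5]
x^4 + 20*x^3 + 150*x^2 + 500*x + 625

Expanding det(x·I − A) (e.g. by cofactor expansion or by noting that A is similar to its Jordan form J, which has the same characteristic polynomial as A) gives
  χ_A(x) = x^4 + 20*x^3 + 150*x^2 + 500*x + 625
which factors as (x + 5)^4. The eigenvalues (with algebraic multiplicities) are λ = -5 with multiplicity 4.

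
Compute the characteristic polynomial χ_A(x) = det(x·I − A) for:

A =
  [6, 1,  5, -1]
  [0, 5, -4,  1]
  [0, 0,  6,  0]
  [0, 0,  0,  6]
x^4 - 23*x^3 + 198*x^2 - 756*x + 1080

Expanding det(x·I − A) (e.g. by cofactor expansion or by noting that A is similar to its Jordan form J, which has the same characteristic polynomial as A) gives
  χ_A(x) = x^4 - 23*x^3 + 198*x^2 - 756*x + 1080
which factors as (x - 6)^3*(x - 5). The eigenvalues (with algebraic multiplicities) are λ = 5 with multiplicity 1, λ = 6 with multiplicity 3.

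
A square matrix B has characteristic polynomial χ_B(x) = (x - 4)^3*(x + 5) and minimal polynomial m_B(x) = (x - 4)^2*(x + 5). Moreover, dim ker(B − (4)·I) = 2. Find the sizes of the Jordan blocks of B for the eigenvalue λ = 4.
Block sizes for λ = 4: [2, 1]

Step 1 — from the characteristic polynomial, algebraic multiplicity of λ = 4 is 3. From dim ker(B − (4)·I) = 2, there are exactly 2 Jordan blocks for λ = 4.
Step 2 — from the minimal polynomial, the factor (x − 4)^2 tells us the largest block for λ = 4 has size 2.
Step 3 — with total size 3, 2 blocks, and largest block 2, the block sizes (in nonincreasing order) are [2, 1].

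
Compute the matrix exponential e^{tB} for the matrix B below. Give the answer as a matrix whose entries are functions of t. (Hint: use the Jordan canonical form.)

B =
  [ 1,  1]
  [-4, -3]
e^{tB} =
  [2*t*exp(-t) + exp(-t), t*exp(-t)]
  [-4*t*exp(-t), -2*t*exp(-t) + exp(-t)]

Strategy: write B = P · J · P⁻¹ where J is a Jordan canonical form, so e^{tB} = P · e^{tJ} · P⁻¹, and e^{tJ} can be computed block-by-block.

B has Jordan form
J =
  [-1,  1]
  [ 0, -1]
(up to reordering of blocks).

Per-block formulas:
  For a 2×2 Jordan block J_2(-1): exp(t · J_2(-1)) = e^(-1t)·(I + t·N), where N is the 2×2 nilpotent shift.

After assembling e^{tJ} and conjugating by P, we get:

e^{tB} =
  [2*t*exp(-t) + exp(-t), t*exp(-t)]
  [-4*t*exp(-t), -2*t*exp(-t) + exp(-t)]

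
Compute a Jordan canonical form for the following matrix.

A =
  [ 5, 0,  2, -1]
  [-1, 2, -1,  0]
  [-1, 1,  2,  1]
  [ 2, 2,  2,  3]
J_2(3) ⊕ J_2(3)

The characteristic polynomial is
  det(x·I − A) = x^4 - 12*x^3 + 54*x^2 - 108*x + 81 = (x - 3)^4

Eigenvalues and multiplicities (the geometric multiplicity of λ is n − rank(A − λI), which equals the number of Jordan blocks for λ):
  λ = 3: algebraic multiplicity = 4, geometric multiplicity = 2

Determining the block sizes for each eigenvalue:
  λ = 3: with am = 4 and gm = 2, the partition is not yet determined (e.g. several partitions of 4 into 2 parts exist). Let N = A − (3)·I. Computing rank(N^1) = 2, rank(N^2) = 0; the number of blocks of size ≥ j is rank(N^{j−1}) − rank(N^j), giving [2, 2]. So we have 2 block(s) of size 2 → block sizes [2, 2]

Assembling the blocks gives a Jordan form
J =
  [3, 1, 0, 0]
  [0, 3, 0, 0]
  [0, 0, 3, 1]
  [0, 0, 0, 3]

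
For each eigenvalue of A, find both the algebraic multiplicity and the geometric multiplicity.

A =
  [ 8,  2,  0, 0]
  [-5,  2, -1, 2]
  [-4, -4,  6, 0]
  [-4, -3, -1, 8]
λ = 6: alg = 4, geom = 2

Step 1 — factor the characteristic polynomial to read off the algebraic multiplicities:
  χ_A(x) = (x - 6)^4

Step 2 — compute geometric multiplicities via the rank-nullity identity g(λ) = n − rank(A − λI):
  rank(A − (6)·I) = 2, so dim ker(A − (6)·I) = n − 2 = 2

Summary:
  λ = 6: algebraic multiplicity = 4, geometric multiplicity = 2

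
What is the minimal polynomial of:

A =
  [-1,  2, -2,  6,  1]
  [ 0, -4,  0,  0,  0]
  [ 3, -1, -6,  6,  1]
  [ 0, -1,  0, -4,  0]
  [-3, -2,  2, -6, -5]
x^2 + 8*x + 16

The characteristic polynomial is χ_A(x) = (x + 4)^5, so the eigenvalues are known. The minimal polynomial is
  m_A(x) = Π_λ (x − λ)^{k_λ}
where k_λ is the size of the *largest* Jordan block for λ (equivalently, the smallest k with (A − λI)^k v = 0 for every generalised eigenvector v of λ).

  λ = -4: largest Jordan block has size 2, contributing (x + 4)^2

So m_A(x) = (x + 4)^2 = x^2 + 8*x + 16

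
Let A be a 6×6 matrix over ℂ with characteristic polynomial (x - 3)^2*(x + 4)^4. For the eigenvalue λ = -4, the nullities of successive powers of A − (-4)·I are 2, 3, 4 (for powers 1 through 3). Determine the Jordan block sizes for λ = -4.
Block sizes for λ = -4: [3, 1]

From the dimensions of kernels of powers, the number of Jordan blocks of size at least j is d_j − d_{j−1} where d_j = dim ker(N^j) (with d_0 = 0). Computing the differences gives [2, 1, 1].
The number of blocks of size exactly k is (#blocks of size ≥ k) − (#blocks of size ≥ k + 1), so the partition is: 1 block(s) of size 1, 1 block(s) of size 3.
In nonincreasing order the block sizes are [3, 1].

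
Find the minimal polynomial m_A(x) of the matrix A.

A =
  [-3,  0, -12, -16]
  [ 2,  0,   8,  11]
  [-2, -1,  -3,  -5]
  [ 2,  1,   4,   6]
x^3 + x^2 - x - 1

The characteristic polynomial is χ_A(x) = (x - 1)^2*(x + 1)^2, so the eigenvalues are known. The minimal polynomial is
  m_A(x) = Π_λ (x − λ)^{k_λ}
where k_λ is the size of the *largest* Jordan block for λ (equivalently, the smallest k with (A − λI)^k v = 0 for every generalised eigenvector v of λ).

  λ = -1: largest Jordan block has size 2, contributing (x + 1)^2
  λ = 1: largest Jordan block has size 1, contributing (x − 1)

So m_A(x) = (x - 1)*(x + 1)^2 = x^3 + x^2 - x - 1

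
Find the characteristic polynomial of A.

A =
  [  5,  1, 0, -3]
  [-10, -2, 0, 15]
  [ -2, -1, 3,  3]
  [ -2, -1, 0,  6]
x^4 - 12*x^3 + 54*x^2 - 108*x + 81

Expanding det(x·I − A) (e.g. by cofactor expansion or by noting that A is similar to its Jordan form J, which has the same characteristic polynomial as A) gives
  χ_A(x) = x^4 - 12*x^3 + 54*x^2 - 108*x + 81
which factors as (x - 3)^4. The eigenvalues (with algebraic multiplicities) are λ = 3 with multiplicity 4.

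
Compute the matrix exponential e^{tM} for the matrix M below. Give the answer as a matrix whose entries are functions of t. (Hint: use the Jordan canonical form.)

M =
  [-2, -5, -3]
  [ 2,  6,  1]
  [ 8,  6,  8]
e^{tM} =
  [t^2*exp(4*t) - 6*t*exp(4*t) + exp(4*t), t^2*exp(4*t) - 5*t*exp(4*t), t^2*exp(4*t)/2 - 3*t*exp(4*t)]
  [2*t*exp(4*t), 2*t*exp(4*t) + exp(4*t), t*exp(4*t)]
  [-2*t^2*exp(4*t) + 8*t*exp(4*t), -2*t^2*exp(4*t) + 6*t*exp(4*t), -t^2*exp(4*t) + 4*t*exp(4*t) + exp(4*t)]

Strategy: write M = P · J · P⁻¹ where J is a Jordan canonical form, so e^{tM} = P · e^{tJ} · P⁻¹, and e^{tJ} can be computed block-by-block.

M has Jordan form
J =
  [4, 1, 0]
  [0, 4, 1]
  [0, 0, 4]
(up to reordering of blocks).

Per-block formulas:
  For a 3×3 Jordan block J_3(4): exp(t · J_3(4)) = e^(4t)·(I + t·N + (t^2/2)·N^2), where N is the 3×3 nilpotent shift.

After assembling e^{tJ} and conjugating by P, we get:

e^{tM} =
  [t^2*exp(4*t) - 6*t*exp(4*t) + exp(4*t), t^2*exp(4*t) - 5*t*exp(4*t), t^2*exp(4*t)/2 - 3*t*exp(4*t)]
  [2*t*exp(4*t), 2*t*exp(4*t) + exp(4*t), t*exp(4*t)]
  [-2*t^2*exp(4*t) + 8*t*exp(4*t), -2*t^2*exp(4*t) + 6*t*exp(4*t), -t^2*exp(4*t) + 4*t*exp(4*t) + exp(4*t)]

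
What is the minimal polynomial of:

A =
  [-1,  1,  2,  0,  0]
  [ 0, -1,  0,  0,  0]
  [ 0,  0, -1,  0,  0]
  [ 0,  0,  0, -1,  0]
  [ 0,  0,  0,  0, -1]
x^2 + 2*x + 1

The characteristic polynomial is χ_A(x) = (x + 1)^5, so the eigenvalues are known. The minimal polynomial is
  m_A(x) = Π_λ (x − λ)^{k_λ}
where k_λ is the size of the *largest* Jordan block for λ (equivalently, the smallest k with (A − λI)^k v = 0 for every generalised eigenvector v of λ).

  λ = -1: largest Jordan block has size 2, contributing (x + 1)^2

So m_A(x) = (x + 1)^2 = x^2 + 2*x + 1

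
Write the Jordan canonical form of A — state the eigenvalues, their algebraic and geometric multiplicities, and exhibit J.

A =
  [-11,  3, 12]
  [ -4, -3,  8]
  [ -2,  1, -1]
J_2(-5) ⊕ J_1(-5)

The characteristic polynomial is
  det(x·I − A) = x^3 + 15*x^2 + 75*x + 125 = (x + 5)^3

Eigenvalues and multiplicities (the geometric multiplicity of λ is n − rank(A − λI), which equals the number of Jordan blocks for λ):
  λ = -5: algebraic multiplicity = 3, geometric multiplicity = 2

Determining the block sizes for each eigenvalue:
  λ = -5: 2 blocks summing to 3 forces exactly one block of size 2 and the rest size 1 → block sizes [2, 1]

Assembling the blocks gives a Jordan form
J =
  [-5,  1,  0]
  [ 0, -5,  0]
  [ 0,  0, -5]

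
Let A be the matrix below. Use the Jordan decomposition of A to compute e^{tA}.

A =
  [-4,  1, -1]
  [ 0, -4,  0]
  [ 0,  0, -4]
e^{tA} =
  [exp(-4*t), t*exp(-4*t), -t*exp(-4*t)]
  [0, exp(-4*t), 0]
  [0, 0, exp(-4*t)]

Strategy: write A = P · J · P⁻¹ where J is a Jordan canonical form, so e^{tA} = P · e^{tJ} · P⁻¹, and e^{tJ} can be computed block-by-block.

A has Jordan form
J =
  [-4,  1,  0]
  [ 0, -4,  0]
  [ 0,  0, -4]
(up to reordering of blocks).

Per-block formulas:
  For a 2×2 Jordan block J_2(-4): exp(t · J_2(-4)) = e^(-4t)·(I + t·N), where N is the 2×2 nilpotent shift.
  For a 1×1 block at λ = -4: exp(t · [-4]) = [e^(-4t)].

After assembling e^{tJ} and conjugating by P, we get:

e^{tA} =
  [exp(-4*t), t*exp(-4*t), -t*exp(-4*t)]
  [0, exp(-4*t), 0]
  [0, 0, exp(-4*t)]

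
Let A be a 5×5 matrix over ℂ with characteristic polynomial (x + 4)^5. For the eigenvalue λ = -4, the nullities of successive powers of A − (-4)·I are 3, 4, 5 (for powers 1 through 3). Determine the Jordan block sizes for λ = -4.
Block sizes for λ = -4: [3, 1, 1]

From the dimensions of kernels of powers, the number of Jordan blocks of size at least j is d_j − d_{j−1} where d_j = dim ker(N^j) (with d_0 = 0). Computing the differences gives [3, 1, 1].
The number of blocks of size exactly k is (#blocks of size ≥ k) − (#blocks of size ≥ k + 1), so the partition is: 2 block(s) of size 1, 1 block(s) of size 3.
In nonincreasing order the block sizes are [3, 1, 1].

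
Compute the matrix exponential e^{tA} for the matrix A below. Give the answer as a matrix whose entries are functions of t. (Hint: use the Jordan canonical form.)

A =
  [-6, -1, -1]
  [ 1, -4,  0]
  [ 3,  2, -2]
e^{tA} =
  [-2*t*exp(-4*t) + exp(-4*t), -t*exp(-4*t), -t*exp(-4*t)]
  [-t^2*exp(-4*t) + t*exp(-4*t), -t^2*exp(-4*t)/2 + exp(-4*t), -t^2*exp(-4*t)/2]
  [t^2*exp(-4*t) + 3*t*exp(-4*t), t^2*exp(-4*t)/2 + 2*t*exp(-4*t), t^2*exp(-4*t)/2 + 2*t*exp(-4*t) + exp(-4*t)]

Strategy: write A = P · J · P⁻¹ where J is a Jordan canonical form, so e^{tA} = P · e^{tJ} · P⁻¹, and e^{tJ} can be computed block-by-block.

A has Jordan form
J =
  [-4,  1,  0]
  [ 0, -4,  1]
  [ 0,  0, -4]
(up to reordering of blocks).

Per-block formulas:
  For a 3×3 Jordan block J_3(-4): exp(t · J_3(-4)) = e^(-4t)·(I + t·N + (t^2/2)·N^2), where N is the 3×3 nilpotent shift.

After assembling e^{tJ} and conjugating by P, we get:

e^{tA} =
  [-2*t*exp(-4*t) + exp(-4*t), -t*exp(-4*t), -t*exp(-4*t)]
  [-t^2*exp(-4*t) + t*exp(-4*t), -t^2*exp(-4*t)/2 + exp(-4*t), -t^2*exp(-4*t)/2]
  [t^2*exp(-4*t) + 3*t*exp(-4*t), t^2*exp(-4*t)/2 + 2*t*exp(-4*t), t^2*exp(-4*t)/2 + 2*t*exp(-4*t) + exp(-4*t)]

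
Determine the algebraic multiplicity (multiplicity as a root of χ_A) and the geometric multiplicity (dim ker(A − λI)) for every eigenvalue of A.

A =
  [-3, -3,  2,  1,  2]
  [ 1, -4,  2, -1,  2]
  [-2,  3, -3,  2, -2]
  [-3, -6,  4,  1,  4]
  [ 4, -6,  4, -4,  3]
λ = -2: alg = 1, geom = 1; λ = -1: alg = 4, geom = 2

Step 1 — factor the characteristic polynomial to read off the algebraic multiplicities:
  χ_A(x) = (x + 1)^4*(x + 2)

Step 2 — compute geometric multiplicities via the rank-nullity identity g(λ) = n − rank(A − λI):
  rank(A − (-2)·I) = 4, so dim ker(A − (-2)·I) = n − 4 = 1
  rank(A − (-1)·I) = 3, so dim ker(A − (-1)·I) = n − 3 = 2

Summary:
  λ = -2: algebraic multiplicity = 1, geometric multiplicity = 1
  λ = -1: algebraic multiplicity = 4, geometric multiplicity = 2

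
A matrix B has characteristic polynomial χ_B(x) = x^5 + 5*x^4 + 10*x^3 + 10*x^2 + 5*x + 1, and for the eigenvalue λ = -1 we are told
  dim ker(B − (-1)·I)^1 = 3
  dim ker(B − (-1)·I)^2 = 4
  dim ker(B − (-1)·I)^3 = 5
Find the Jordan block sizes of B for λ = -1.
Block sizes for λ = -1: [3, 1, 1]

From the dimensions of kernels of powers, the number of Jordan blocks of size at least j is d_j − d_{j−1} where d_j = dim ker(N^j) (with d_0 = 0). Computing the differences gives [3, 1, 1].
The number of blocks of size exactly k is (#blocks of size ≥ k) − (#blocks of size ≥ k + 1), so the partition is: 2 block(s) of size 1, 1 block(s) of size 3.
In nonincreasing order the block sizes are [3, 1, 1].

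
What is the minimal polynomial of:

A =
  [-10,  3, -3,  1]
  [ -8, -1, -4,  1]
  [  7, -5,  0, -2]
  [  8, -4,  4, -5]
x^4 + 16*x^3 + 94*x^2 + 240*x + 225

The characteristic polynomial is χ_A(x) = (x + 3)^2*(x + 5)^2, so the eigenvalues are known. The minimal polynomial is
  m_A(x) = Π_λ (x − λ)^{k_λ}
where k_λ is the size of the *largest* Jordan block for λ (equivalently, the smallest k with (A − λI)^k v = 0 for every generalised eigenvector v of λ).

  λ = -5: largest Jordan block has size 2, contributing (x + 5)^2
  λ = -3: largest Jordan block has size 2, contributing (x + 3)^2

So m_A(x) = (x + 3)^2*(x + 5)^2 = x^4 + 16*x^3 + 94*x^2 + 240*x + 225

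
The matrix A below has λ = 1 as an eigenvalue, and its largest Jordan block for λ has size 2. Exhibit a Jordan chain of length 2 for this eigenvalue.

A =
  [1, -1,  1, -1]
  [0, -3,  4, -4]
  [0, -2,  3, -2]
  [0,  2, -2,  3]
A Jordan chain for λ = 1 of length 2:
v_1 = (-1, -4, -2, 2)ᵀ
v_2 = (0, 1, 0, 0)ᵀ

Let N = A − (1)·I. We want v_2 with N^2 v_2 = 0 but N^1 v_2 ≠ 0; then v_{j-1} := N · v_j for j = 2, …, 2.

Pick v_2 = (0, 1, 0, 0)ᵀ.
Then v_1 = N · v_2 = (-1, -4, -2, 2)ᵀ.

Sanity check: (A − (1)·I) v_1 = (0, 0, 0, 0)ᵀ = 0. ✓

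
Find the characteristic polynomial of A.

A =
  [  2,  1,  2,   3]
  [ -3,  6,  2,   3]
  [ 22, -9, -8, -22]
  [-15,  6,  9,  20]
x^4 - 20*x^3 + 150*x^2 - 500*x + 625

Expanding det(x·I − A) (e.g. by cofactor expansion or by noting that A is similar to its Jordan form J, which has the same characteristic polynomial as A) gives
  χ_A(x) = x^4 - 20*x^3 + 150*x^2 - 500*x + 625
which factors as (x - 5)^4. The eigenvalues (with algebraic multiplicities) are λ = 5 with multiplicity 4.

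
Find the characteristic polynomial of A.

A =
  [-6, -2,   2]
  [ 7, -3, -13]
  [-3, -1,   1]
x^3 + 8*x^2 + 16*x

Expanding det(x·I − A) (e.g. by cofactor expansion or by noting that A is similar to its Jordan form J, which has the same characteristic polynomial as A) gives
  χ_A(x) = x^3 + 8*x^2 + 16*x
which factors as x*(x + 4)^2. The eigenvalues (with algebraic multiplicities) are λ = -4 with multiplicity 2, λ = 0 with multiplicity 1.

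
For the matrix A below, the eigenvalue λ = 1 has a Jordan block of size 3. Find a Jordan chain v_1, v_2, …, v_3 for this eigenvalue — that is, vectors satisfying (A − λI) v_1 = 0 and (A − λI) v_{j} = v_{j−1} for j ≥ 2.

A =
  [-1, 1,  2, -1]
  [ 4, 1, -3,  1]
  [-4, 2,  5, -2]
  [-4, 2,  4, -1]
A Jordan chain for λ = 1 of length 3:
v_1 = (4, 0, 8, 8)ᵀ
v_2 = (-2, 4, -4, -4)ᵀ
v_3 = (1, 0, 0, 0)ᵀ

Let N = A − (1)·I. We want v_3 with N^3 v_3 = 0 but N^2 v_3 ≠ 0; then v_{j-1} := N · v_j for j = 3, …, 2.

Pick v_3 = (1, 0, 0, 0)ᵀ.
Then v_2 = N · v_3 = (-2, 4, -4, -4)ᵀ.
Then v_1 = N · v_2 = (4, 0, 8, 8)ᵀ.

Sanity check: (A − (1)·I) v_1 = (0, 0, 0, 0)ᵀ = 0. ✓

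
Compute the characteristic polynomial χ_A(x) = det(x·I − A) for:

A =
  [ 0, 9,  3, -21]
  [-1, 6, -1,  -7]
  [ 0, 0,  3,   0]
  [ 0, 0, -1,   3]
x^4 - 12*x^3 + 54*x^2 - 108*x + 81

Expanding det(x·I − A) (e.g. by cofactor expansion or by noting that A is similar to its Jordan form J, which has the same characteristic polynomial as A) gives
  χ_A(x) = x^4 - 12*x^3 + 54*x^2 - 108*x + 81
which factors as (x - 3)^4. The eigenvalues (with algebraic multiplicities) are λ = 3 with multiplicity 4.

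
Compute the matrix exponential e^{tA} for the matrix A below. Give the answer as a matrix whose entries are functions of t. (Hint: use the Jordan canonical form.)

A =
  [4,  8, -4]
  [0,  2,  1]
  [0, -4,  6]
e^{tA} =
  [exp(4*t), 8*t*exp(4*t), -4*t*exp(4*t)]
  [0, -2*t*exp(4*t) + exp(4*t), t*exp(4*t)]
  [0, -4*t*exp(4*t), 2*t*exp(4*t) + exp(4*t)]

Strategy: write A = P · J · P⁻¹ where J is a Jordan canonical form, so e^{tA} = P · e^{tJ} · P⁻¹, and e^{tJ} can be computed block-by-block.

A has Jordan form
J =
  [4, 1, 0]
  [0, 4, 0]
  [0, 0, 4]
(up to reordering of blocks).

Per-block formulas:
  For a 1×1 block at λ = 4: exp(t · [4]) = [e^(4t)].
  For a 2×2 Jordan block J_2(4): exp(t · J_2(4)) = e^(4t)·(I + t·N), where N is the 2×2 nilpotent shift.

After assembling e^{tJ} and conjugating by P, we get:

e^{tA} =
  [exp(4*t), 8*t*exp(4*t), -4*t*exp(4*t)]
  [0, -2*t*exp(4*t) + exp(4*t), t*exp(4*t)]
  [0, -4*t*exp(4*t), 2*t*exp(4*t) + exp(4*t)]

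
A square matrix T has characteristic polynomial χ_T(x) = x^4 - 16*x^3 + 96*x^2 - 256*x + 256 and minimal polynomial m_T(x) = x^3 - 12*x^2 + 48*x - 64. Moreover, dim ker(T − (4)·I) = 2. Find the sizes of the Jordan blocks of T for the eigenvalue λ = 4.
Block sizes for λ = 4: [3, 1]

Step 1 — from the characteristic polynomial, algebraic multiplicity of λ = 4 is 4. From dim ker(T − (4)·I) = 2, there are exactly 2 Jordan blocks for λ = 4.
Step 2 — from the minimal polynomial, the factor (x − 4)^3 tells us the largest block for λ = 4 has size 3.
Step 3 — with total size 4, 2 blocks, and largest block 3, the block sizes (in nonincreasing order) are [3, 1].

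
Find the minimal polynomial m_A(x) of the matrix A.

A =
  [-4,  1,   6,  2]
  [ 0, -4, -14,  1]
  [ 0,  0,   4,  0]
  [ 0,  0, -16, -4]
x^4 + 8*x^3 - 128*x - 256

The characteristic polynomial is χ_A(x) = (x - 4)*(x + 4)^3, so the eigenvalues are known. The minimal polynomial is
  m_A(x) = Π_λ (x − λ)^{k_λ}
where k_λ is the size of the *largest* Jordan block for λ (equivalently, the smallest k with (A − λI)^k v = 0 for every generalised eigenvector v of λ).

  λ = -4: largest Jordan block has size 3, contributing (x + 4)^3
  λ = 4: largest Jordan block has size 1, contributing (x − 4)

So m_A(x) = (x - 4)*(x + 4)^3 = x^4 + 8*x^3 - 128*x - 256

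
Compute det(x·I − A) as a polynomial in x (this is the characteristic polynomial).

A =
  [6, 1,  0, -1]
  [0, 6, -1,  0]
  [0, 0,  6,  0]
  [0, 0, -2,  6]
x^4 - 24*x^3 + 216*x^2 - 864*x + 1296

Expanding det(x·I − A) (e.g. by cofactor expansion or by noting that A is similar to its Jordan form J, which has the same characteristic polynomial as A) gives
  χ_A(x) = x^4 - 24*x^3 + 216*x^2 - 864*x + 1296
which factors as (x - 6)^4. The eigenvalues (with algebraic multiplicities) are λ = 6 with multiplicity 4.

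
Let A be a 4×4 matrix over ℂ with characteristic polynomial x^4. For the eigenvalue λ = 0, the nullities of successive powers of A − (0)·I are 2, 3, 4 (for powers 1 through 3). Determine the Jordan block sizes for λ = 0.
Block sizes for λ = 0: [3, 1]

From the dimensions of kernels of powers, the number of Jordan blocks of size at least j is d_j − d_{j−1} where d_j = dim ker(N^j) (with d_0 = 0). Computing the differences gives [2, 1, 1].
The number of blocks of size exactly k is (#blocks of size ≥ k) − (#blocks of size ≥ k + 1), so the partition is: 1 block(s) of size 1, 1 block(s) of size 3.
In nonincreasing order the block sizes are [3, 1].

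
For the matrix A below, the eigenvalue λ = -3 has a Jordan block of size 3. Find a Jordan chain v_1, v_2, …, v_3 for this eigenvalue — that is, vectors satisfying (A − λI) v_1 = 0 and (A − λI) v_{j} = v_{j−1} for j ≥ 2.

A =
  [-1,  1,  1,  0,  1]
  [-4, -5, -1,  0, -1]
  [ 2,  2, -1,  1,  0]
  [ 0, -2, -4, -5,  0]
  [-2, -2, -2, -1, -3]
A Jordan chain for λ = -3 of length 3:
v_1 = (1, -2, 0, 2, 0)ᵀ
v_2 = (1, -1, 2, -4, -2)ᵀ
v_3 = (0, 0, 1, 0, 0)ᵀ

Let N = A − (-3)·I. We want v_3 with N^3 v_3 = 0 but N^2 v_3 ≠ 0; then v_{j-1} := N · v_j for j = 3, …, 2.

Pick v_3 = (0, 0, 1, 0, 0)ᵀ.
Then v_2 = N · v_3 = (1, -1, 2, -4, -2)ᵀ.
Then v_1 = N · v_2 = (1, -2, 0, 2, 0)ᵀ.

Sanity check: (A − (-3)·I) v_1 = (0, 0, 0, 0, 0)ᵀ = 0. ✓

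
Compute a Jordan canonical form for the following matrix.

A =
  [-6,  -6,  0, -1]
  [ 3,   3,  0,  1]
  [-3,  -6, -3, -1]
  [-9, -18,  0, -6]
J_2(-3) ⊕ J_1(-3) ⊕ J_1(-3)

The characteristic polynomial is
  det(x·I − A) = x^4 + 12*x^3 + 54*x^2 + 108*x + 81 = (x + 3)^4

Eigenvalues and multiplicities (the geometric multiplicity of λ is n − rank(A − λI), which equals the number of Jordan blocks for λ):
  λ = -3: algebraic multiplicity = 4, geometric multiplicity = 3

Determining the block sizes for each eigenvalue:
  λ = -3: 3 blocks summing to 4 forces exactly one block of size 2 and the rest size 1 → block sizes [2, 1, 1]

Assembling the blocks gives a Jordan form
J =
  [-3,  1,  0,  0]
  [ 0, -3,  0,  0]
  [ 0,  0, -3,  0]
  [ 0,  0,  0, -3]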